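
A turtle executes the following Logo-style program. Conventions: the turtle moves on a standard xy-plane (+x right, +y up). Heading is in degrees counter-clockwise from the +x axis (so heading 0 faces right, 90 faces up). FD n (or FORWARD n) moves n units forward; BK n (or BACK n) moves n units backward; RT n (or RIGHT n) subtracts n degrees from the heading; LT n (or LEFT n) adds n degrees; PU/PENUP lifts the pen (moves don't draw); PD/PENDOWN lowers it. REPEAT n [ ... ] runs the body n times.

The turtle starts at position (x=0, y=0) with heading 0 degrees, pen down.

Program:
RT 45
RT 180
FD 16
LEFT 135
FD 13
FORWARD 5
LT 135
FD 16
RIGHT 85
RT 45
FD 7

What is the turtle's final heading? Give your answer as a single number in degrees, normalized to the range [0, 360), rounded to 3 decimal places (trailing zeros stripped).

Answer: 275

Derivation:
Executing turtle program step by step:
Start: pos=(0,0), heading=0, pen down
RT 45: heading 0 -> 315
RT 180: heading 315 -> 135
FD 16: (0,0) -> (-11.314,11.314) [heading=135, draw]
LT 135: heading 135 -> 270
FD 13: (-11.314,11.314) -> (-11.314,-1.686) [heading=270, draw]
FD 5: (-11.314,-1.686) -> (-11.314,-6.686) [heading=270, draw]
LT 135: heading 270 -> 45
FD 16: (-11.314,-6.686) -> (0,4.627) [heading=45, draw]
RT 85: heading 45 -> 320
RT 45: heading 320 -> 275
FD 7: (0,4.627) -> (0.61,-2.346) [heading=275, draw]
Final: pos=(0.61,-2.346), heading=275, 5 segment(s) drawn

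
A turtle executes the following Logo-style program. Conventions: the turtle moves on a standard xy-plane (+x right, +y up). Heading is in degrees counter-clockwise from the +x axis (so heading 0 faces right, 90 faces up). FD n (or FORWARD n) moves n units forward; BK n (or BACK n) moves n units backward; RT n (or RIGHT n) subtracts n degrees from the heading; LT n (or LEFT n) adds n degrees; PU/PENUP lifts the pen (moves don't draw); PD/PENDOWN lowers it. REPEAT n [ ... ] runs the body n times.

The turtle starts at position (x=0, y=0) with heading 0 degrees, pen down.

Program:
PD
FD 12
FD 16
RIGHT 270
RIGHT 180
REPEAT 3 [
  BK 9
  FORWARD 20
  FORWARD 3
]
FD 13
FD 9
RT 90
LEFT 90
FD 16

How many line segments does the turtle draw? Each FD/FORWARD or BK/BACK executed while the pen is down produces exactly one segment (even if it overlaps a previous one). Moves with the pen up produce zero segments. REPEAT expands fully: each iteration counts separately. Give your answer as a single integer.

Executing turtle program step by step:
Start: pos=(0,0), heading=0, pen down
PD: pen down
FD 12: (0,0) -> (12,0) [heading=0, draw]
FD 16: (12,0) -> (28,0) [heading=0, draw]
RT 270: heading 0 -> 90
RT 180: heading 90 -> 270
REPEAT 3 [
  -- iteration 1/3 --
  BK 9: (28,0) -> (28,9) [heading=270, draw]
  FD 20: (28,9) -> (28,-11) [heading=270, draw]
  FD 3: (28,-11) -> (28,-14) [heading=270, draw]
  -- iteration 2/3 --
  BK 9: (28,-14) -> (28,-5) [heading=270, draw]
  FD 20: (28,-5) -> (28,-25) [heading=270, draw]
  FD 3: (28,-25) -> (28,-28) [heading=270, draw]
  -- iteration 3/3 --
  BK 9: (28,-28) -> (28,-19) [heading=270, draw]
  FD 20: (28,-19) -> (28,-39) [heading=270, draw]
  FD 3: (28,-39) -> (28,-42) [heading=270, draw]
]
FD 13: (28,-42) -> (28,-55) [heading=270, draw]
FD 9: (28,-55) -> (28,-64) [heading=270, draw]
RT 90: heading 270 -> 180
LT 90: heading 180 -> 270
FD 16: (28,-64) -> (28,-80) [heading=270, draw]
Final: pos=(28,-80), heading=270, 14 segment(s) drawn
Segments drawn: 14

Answer: 14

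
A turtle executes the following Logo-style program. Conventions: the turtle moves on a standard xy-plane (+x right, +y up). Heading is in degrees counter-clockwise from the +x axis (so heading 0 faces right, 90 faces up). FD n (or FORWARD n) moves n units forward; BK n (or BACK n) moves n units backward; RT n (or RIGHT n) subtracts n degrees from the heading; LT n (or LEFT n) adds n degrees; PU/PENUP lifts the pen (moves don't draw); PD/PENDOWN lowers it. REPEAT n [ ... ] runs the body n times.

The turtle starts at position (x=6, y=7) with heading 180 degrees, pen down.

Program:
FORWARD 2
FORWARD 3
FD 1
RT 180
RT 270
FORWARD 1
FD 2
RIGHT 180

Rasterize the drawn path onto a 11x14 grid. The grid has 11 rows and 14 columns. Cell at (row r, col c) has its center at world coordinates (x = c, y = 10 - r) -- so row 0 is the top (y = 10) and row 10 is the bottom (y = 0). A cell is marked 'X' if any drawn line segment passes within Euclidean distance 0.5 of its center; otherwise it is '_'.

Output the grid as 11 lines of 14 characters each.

Segment 0: (6,7) -> (4,7)
Segment 1: (4,7) -> (1,7)
Segment 2: (1,7) -> (0,7)
Segment 3: (0,7) -> (-0,8)
Segment 4: (-0,8) -> (-0,10)

Answer: X_____________
X_____________
X_____________
XXXXXXX_______
______________
______________
______________
______________
______________
______________
______________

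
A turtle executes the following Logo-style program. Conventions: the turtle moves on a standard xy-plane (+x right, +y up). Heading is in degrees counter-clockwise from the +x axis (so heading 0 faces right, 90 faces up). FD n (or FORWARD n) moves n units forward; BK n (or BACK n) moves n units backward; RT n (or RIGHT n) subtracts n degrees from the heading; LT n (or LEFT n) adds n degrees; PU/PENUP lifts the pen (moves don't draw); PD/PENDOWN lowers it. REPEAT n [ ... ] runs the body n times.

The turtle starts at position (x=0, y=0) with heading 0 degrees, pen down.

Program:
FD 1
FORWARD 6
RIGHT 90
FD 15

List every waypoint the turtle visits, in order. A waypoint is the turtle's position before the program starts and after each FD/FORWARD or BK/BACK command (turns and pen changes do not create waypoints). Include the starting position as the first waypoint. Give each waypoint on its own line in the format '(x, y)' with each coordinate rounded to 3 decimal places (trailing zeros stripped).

Executing turtle program step by step:
Start: pos=(0,0), heading=0, pen down
FD 1: (0,0) -> (1,0) [heading=0, draw]
FD 6: (1,0) -> (7,0) [heading=0, draw]
RT 90: heading 0 -> 270
FD 15: (7,0) -> (7,-15) [heading=270, draw]
Final: pos=(7,-15), heading=270, 3 segment(s) drawn
Waypoints (4 total):
(0, 0)
(1, 0)
(7, 0)
(7, -15)

Answer: (0, 0)
(1, 0)
(7, 0)
(7, -15)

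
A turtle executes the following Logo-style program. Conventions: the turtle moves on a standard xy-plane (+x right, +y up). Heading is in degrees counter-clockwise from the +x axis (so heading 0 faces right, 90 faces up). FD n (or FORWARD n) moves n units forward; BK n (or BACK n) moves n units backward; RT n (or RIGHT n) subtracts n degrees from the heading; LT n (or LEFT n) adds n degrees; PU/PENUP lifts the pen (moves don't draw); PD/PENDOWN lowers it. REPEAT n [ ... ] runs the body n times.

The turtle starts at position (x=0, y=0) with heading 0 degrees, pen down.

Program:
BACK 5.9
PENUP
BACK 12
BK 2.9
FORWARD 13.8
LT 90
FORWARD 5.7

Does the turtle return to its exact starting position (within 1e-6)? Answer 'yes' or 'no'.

Executing turtle program step by step:
Start: pos=(0,0), heading=0, pen down
BK 5.9: (0,0) -> (-5.9,0) [heading=0, draw]
PU: pen up
BK 12: (-5.9,0) -> (-17.9,0) [heading=0, move]
BK 2.9: (-17.9,0) -> (-20.8,0) [heading=0, move]
FD 13.8: (-20.8,0) -> (-7,0) [heading=0, move]
LT 90: heading 0 -> 90
FD 5.7: (-7,0) -> (-7,5.7) [heading=90, move]
Final: pos=(-7,5.7), heading=90, 1 segment(s) drawn

Start position: (0, 0)
Final position: (-7, 5.7)
Distance = 9.027; >= 1e-6 -> NOT closed

Answer: no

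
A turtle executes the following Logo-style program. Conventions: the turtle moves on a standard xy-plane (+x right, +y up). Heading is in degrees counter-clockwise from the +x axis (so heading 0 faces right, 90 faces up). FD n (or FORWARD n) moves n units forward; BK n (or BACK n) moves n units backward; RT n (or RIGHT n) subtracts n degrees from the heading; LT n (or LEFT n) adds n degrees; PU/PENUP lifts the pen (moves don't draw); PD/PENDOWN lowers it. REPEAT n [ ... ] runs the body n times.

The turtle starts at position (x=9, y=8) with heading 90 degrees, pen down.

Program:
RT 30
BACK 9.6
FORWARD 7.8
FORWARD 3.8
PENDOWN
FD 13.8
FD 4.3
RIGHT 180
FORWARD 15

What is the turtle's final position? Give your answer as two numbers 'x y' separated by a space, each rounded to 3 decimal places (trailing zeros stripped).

Executing turtle program step by step:
Start: pos=(9,8), heading=90, pen down
RT 30: heading 90 -> 60
BK 9.6: (9,8) -> (4.2,-0.314) [heading=60, draw]
FD 7.8: (4.2,-0.314) -> (8.1,6.441) [heading=60, draw]
FD 3.8: (8.1,6.441) -> (10,9.732) [heading=60, draw]
PD: pen down
FD 13.8: (10,9.732) -> (16.9,21.683) [heading=60, draw]
FD 4.3: (16.9,21.683) -> (19.05,25.407) [heading=60, draw]
RT 180: heading 60 -> 240
FD 15: (19.05,25.407) -> (11.55,12.417) [heading=240, draw]
Final: pos=(11.55,12.417), heading=240, 6 segment(s) drawn

Answer: 11.55 12.417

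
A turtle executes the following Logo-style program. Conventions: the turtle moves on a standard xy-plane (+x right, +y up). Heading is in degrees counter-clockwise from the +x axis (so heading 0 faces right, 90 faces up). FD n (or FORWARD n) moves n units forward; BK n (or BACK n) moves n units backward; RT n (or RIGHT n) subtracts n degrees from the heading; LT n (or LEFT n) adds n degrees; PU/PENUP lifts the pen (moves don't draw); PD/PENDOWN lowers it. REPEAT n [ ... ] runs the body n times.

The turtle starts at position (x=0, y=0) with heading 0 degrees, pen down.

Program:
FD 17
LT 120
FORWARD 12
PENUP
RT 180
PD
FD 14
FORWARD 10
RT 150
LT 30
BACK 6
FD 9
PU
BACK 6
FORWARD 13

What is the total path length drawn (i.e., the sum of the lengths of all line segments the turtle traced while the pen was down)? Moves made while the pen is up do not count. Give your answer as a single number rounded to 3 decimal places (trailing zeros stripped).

Answer: 68

Derivation:
Executing turtle program step by step:
Start: pos=(0,0), heading=0, pen down
FD 17: (0,0) -> (17,0) [heading=0, draw]
LT 120: heading 0 -> 120
FD 12: (17,0) -> (11,10.392) [heading=120, draw]
PU: pen up
RT 180: heading 120 -> 300
PD: pen down
FD 14: (11,10.392) -> (18,-1.732) [heading=300, draw]
FD 10: (18,-1.732) -> (23,-10.392) [heading=300, draw]
RT 150: heading 300 -> 150
LT 30: heading 150 -> 180
BK 6: (23,-10.392) -> (29,-10.392) [heading=180, draw]
FD 9: (29,-10.392) -> (20,-10.392) [heading=180, draw]
PU: pen up
BK 6: (20,-10.392) -> (26,-10.392) [heading=180, move]
FD 13: (26,-10.392) -> (13,-10.392) [heading=180, move]
Final: pos=(13,-10.392), heading=180, 6 segment(s) drawn

Segment lengths:
  seg 1: (0,0) -> (17,0), length = 17
  seg 2: (17,0) -> (11,10.392), length = 12
  seg 3: (11,10.392) -> (18,-1.732), length = 14
  seg 4: (18,-1.732) -> (23,-10.392), length = 10
  seg 5: (23,-10.392) -> (29,-10.392), length = 6
  seg 6: (29,-10.392) -> (20,-10.392), length = 9
Total = 68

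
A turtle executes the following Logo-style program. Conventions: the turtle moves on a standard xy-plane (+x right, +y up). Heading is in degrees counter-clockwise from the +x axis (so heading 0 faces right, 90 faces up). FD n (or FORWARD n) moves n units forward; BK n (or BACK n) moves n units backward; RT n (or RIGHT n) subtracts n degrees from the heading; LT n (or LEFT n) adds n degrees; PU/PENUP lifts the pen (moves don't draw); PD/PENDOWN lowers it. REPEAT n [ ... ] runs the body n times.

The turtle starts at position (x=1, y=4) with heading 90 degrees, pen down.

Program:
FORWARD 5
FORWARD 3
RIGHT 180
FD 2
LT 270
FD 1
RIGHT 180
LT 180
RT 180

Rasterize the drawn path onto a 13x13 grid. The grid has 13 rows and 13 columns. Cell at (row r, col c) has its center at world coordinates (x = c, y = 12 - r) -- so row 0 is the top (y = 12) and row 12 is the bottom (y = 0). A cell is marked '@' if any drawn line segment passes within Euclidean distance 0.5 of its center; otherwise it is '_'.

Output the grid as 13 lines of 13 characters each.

Answer: _@___________
_@___________
@@___________
_@___________
_@___________
_@___________
_@___________
_@___________
_@___________
_____________
_____________
_____________
_____________

Derivation:
Segment 0: (1,4) -> (1,9)
Segment 1: (1,9) -> (1,12)
Segment 2: (1,12) -> (1,10)
Segment 3: (1,10) -> (0,10)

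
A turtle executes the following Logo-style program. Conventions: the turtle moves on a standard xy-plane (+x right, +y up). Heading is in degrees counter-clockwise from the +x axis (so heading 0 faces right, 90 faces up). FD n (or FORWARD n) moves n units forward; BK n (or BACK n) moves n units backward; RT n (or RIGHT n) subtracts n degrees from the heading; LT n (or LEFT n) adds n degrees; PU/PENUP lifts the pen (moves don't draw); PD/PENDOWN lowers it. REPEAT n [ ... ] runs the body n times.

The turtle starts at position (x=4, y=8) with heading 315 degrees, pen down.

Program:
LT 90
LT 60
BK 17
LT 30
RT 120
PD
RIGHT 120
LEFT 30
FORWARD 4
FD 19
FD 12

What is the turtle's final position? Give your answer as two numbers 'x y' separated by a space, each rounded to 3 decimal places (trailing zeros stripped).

Answer: 17.459 -42.228

Derivation:
Executing turtle program step by step:
Start: pos=(4,8), heading=315, pen down
LT 90: heading 315 -> 45
LT 60: heading 45 -> 105
BK 17: (4,8) -> (8.4,-8.421) [heading=105, draw]
LT 30: heading 105 -> 135
RT 120: heading 135 -> 15
PD: pen down
RT 120: heading 15 -> 255
LT 30: heading 255 -> 285
FD 4: (8.4,-8.421) -> (9.435,-12.284) [heading=285, draw]
FD 19: (9.435,-12.284) -> (14.353,-30.637) [heading=285, draw]
FD 12: (14.353,-30.637) -> (17.459,-42.228) [heading=285, draw]
Final: pos=(17.459,-42.228), heading=285, 4 segment(s) drawn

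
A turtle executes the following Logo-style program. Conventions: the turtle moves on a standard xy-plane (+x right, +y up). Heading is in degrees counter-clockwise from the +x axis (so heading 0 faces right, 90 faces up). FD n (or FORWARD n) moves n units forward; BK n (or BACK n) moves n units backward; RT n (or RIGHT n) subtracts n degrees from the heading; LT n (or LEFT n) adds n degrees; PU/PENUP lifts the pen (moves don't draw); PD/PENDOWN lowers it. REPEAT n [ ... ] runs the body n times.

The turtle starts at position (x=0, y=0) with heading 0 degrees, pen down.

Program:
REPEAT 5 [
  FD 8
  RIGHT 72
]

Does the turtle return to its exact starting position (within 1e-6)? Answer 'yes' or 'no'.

Executing turtle program step by step:
Start: pos=(0,0), heading=0, pen down
REPEAT 5 [
  -- iteration 1/5 --
  FD 8: (0,0) -> (8,0) [heading=0, draw]
  RT 72: heading 0 -> 288
  -- iteration 2/5 --
  FD 8: (8,0) -> (10.472,-7.608) [heading=288, draw]
  RT 72: heading 288 -> 216
  -- iteration 3/5 --
  FD 8: (10.472,-7.608) -> (4,-12.311) [heading=216, draw]
  RT 72: heading 216 -> 144
  -- iteration 4/5 --
  FD 8: (4,-12.311) -> (-2.472,-7.608) [heading=144, draw]
  RT 72: heading 144 -> 72
  -- iteration 5/5 --
  FD 8: (-2.472,-7.608) -> (0,0) [heading=72, draw]
  RT 72: heading 72 -> 0
]
Final: pos=(0,0), heading=0, 5 segment(s) drawn

Start position: (0, 0)
Final position: (0, 0)
Distance = 0; < 1e-6 -> CLOSED

Answer: yes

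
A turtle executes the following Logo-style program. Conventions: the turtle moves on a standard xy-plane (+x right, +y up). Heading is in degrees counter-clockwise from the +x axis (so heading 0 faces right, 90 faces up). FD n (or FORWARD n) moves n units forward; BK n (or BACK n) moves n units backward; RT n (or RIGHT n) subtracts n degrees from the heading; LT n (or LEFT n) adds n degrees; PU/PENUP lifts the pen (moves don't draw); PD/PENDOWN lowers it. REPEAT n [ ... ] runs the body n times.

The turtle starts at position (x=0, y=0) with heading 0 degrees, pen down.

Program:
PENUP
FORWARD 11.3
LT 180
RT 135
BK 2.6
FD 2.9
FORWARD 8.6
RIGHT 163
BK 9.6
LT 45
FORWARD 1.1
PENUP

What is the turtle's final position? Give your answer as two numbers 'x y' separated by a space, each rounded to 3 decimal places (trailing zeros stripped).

Executing turtle program step by step:
Start: pos=(0,0), heading=0, pen down
PU: pen up
FD 11.3: (0,0) -> (11.3,0) [heading=0, move]
LT 180: heading 0 -> 180
RT 135: heading 180 -> 45
BK 2.6: (11.3,0) -> (9.462,-1.838) [heading=45, move]
FD 2.9: (9.462,-1.838) -> (11.512,0.212) [heading=45, move]
FD 8.6: (11.512,0.212) -> (17.593,6.293) [heading=45, move]
RT 163: heading 45 -> 242
BK 9.6: (17.593,6.293) -> (22.1,14.77) [heading=242, move]
LT 45: heading 242 -> 287
FD 1.1: (22.1,14.77) -> (22.422,13.718) [heading=287, move]
PU: pen up
Final: pos=(22.422,13.718), heading=287, 0 segment(s) drawn

Answer: 22.422 13.718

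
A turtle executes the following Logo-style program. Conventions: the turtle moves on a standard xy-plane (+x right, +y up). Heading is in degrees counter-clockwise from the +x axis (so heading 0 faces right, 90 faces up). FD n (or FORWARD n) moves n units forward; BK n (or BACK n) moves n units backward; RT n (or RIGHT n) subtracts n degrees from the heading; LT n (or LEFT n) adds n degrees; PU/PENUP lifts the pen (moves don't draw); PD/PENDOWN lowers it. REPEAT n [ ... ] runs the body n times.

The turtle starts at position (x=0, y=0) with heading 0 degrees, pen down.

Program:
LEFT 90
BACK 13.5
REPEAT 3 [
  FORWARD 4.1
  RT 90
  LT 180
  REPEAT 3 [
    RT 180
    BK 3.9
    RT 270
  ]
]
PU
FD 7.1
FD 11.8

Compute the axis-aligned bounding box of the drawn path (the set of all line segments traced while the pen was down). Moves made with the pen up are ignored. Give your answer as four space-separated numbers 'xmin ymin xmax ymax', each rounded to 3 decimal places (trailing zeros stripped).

Executing turtle program step by step:
Start: pos=(0,0), heading=0, pen down
LT 90: heading 0 -> 90
BK 13.5: (0,0) -> (0,-13.5) [heading=90, draw]
REPEAT 3 [
  -- iteration 1/3 --
  FD 4.1: (0,-13.5) -> (0,-9.4) [heading=90, draw]
  RT 90: heading 90 -> 0
  LT 180: heading 0 -> 180
  REPEAT 3 [
    -- iteration 1/3 --
    RT 180: heading 180 -> 0
    BK 3.9: (0,-9.4) -> (-3.9,-9.4) [heading=0, draw]
    RT 270: heading 0 -> 90
    -- iteration 2/3 --
    RT 180: heading 90 -> 270
    BK 3.9: (-3.9,-9.4) -> (-3.9,-5.5) [heading=270, draw]
    RT 270: heading 270 -> 0
    -- iteration 3/3 --
    RT 180: heading 0 -> 180
    BK 3.9: (-3.9,-5.5) -> (0,-5.5) [heading=180, draw]
    RT 270: heading 180 -> 270
  ]
  -- iteration 2/3 --
  FD 4.1: (0,-5.5) -> (0,-9.6) [heading=270, draw]
  RT 90: heading 270 -> 180
  LT 180: heading 180 -> 0
  REPEAT 3 [
    -- iteration 1/3 --
    RT 180: heading 0 -> 180
    BK 3.9: (0,-9.6) -> (3.9,-9.6) [heading=180, draw]
    RT 270: heading 180 -> 270
    -- iteration 2/3 --
    RT 180: heading 270 -> 90
    BK 3.9: (3.9,-9.6) -> (3.9,-13.5) [heading=90, draw]
    RT 270: heading 90 -> 180
    -- iteration 3/3 --
    RT 180: heading 180 -> 0
    BK 3.9: (3.9,-13.5) -> (0,-13.5) [heading=0, draw]
    RT 270: heading 0 -> 90
  ]
  -- iteration 3/3 --
  FD 4.1: (0,-13.5) -> (0,-9.4) [heading=90, draw]
  RT 90: heading 90 -> 0
  LT 180: heading 0 -> 180
  REPEAT 3 [
    -- iteration 1/3 --
    RT 180: heading 180 -> 0
    BK 3.9: (0,-9.4) -> (-3.9,-9.4) [heading=0, draw]
    RT 270: heading 0 -> 90
    -- iteration 2/3 --
    RT 180: heading 90 -> 270
    BK 3.9: (-3.9,-9.4) -> (-3.9,-5.5) [heading=270, draw]
    RT 270: heading 270 -> 0
    -- iteration 3/3 --
    RT 180: heading 0 -> 180
    BK 3.9: (-3.9,-5.5) -> (0,-5.5) [heading=180, draw]
    RT 270: heading 180 -> 270
  ]
]
PU: pen up
FD 7.1: (0,-5.5) -> (0,-12.6) [heading=270, move]
FD 11.8: (0,-12.6) -> (0,-24.4) [heading=270, move]
Final: pos=(0,-24.4), heading=270, 13 segment(s) drawn

Segment endpoints: x in {-3.9, -3.9, -3.9, -3.9, 0, 0, 0, 0, 0, 0, 0, 0, 3.9, 3.9}, y in {-13.5, -13.5, -9.6, -9.6, -9.4, -9.4, -5.5, -5.5, -5.5, -5.5, 0}
xmin=-3.9, ymin=-13.5, xmax=3.9, ymax=0

Answer: -3.9 -13.5 3.9 0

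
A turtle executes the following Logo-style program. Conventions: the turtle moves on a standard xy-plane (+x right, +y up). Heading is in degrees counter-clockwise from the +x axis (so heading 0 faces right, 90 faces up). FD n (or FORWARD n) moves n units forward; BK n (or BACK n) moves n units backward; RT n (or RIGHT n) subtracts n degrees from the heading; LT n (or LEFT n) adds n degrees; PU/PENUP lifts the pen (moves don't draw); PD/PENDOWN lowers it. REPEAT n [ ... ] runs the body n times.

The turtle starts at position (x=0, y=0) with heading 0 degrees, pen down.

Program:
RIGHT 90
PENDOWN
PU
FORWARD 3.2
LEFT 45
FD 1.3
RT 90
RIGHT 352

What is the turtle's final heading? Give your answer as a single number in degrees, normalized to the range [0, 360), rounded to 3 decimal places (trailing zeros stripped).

Answer: 233

Derivation:
Executing turtle program step by step:
Start: pos=(0,0), heading=0, pen down
RT 90: heading 0 -> 270
PD: pen down
PU: pen up
FD 3.2: (0,0) -> (0,-3.2) [heading=270, move]
LT 45: heading 270 -> 315
FD 1.3: (0,-3.2) -> (0.919,-4.119) [heading=315, move]
RT 90: heading 315 -> 225
RT 352: heading 225 -> 233
Final: pos=(0.919,-4.119), heading=233, 0 segment(s) drawn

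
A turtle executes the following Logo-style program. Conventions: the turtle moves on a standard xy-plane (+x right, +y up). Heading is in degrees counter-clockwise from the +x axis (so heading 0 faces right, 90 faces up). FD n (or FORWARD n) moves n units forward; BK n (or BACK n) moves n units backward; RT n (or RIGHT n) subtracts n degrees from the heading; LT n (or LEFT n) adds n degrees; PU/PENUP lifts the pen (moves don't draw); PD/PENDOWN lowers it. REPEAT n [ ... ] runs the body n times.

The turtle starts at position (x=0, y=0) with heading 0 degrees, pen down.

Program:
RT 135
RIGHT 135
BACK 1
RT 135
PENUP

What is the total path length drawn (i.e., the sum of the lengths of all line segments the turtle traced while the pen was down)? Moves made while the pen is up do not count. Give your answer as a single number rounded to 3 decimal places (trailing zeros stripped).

Executing turtle program step by step:
Start: pos=(0,0), heading=0, pen down
RT 135: heading 0 -> 225
RT 135: heading 225 -> 90
BK 1: (0,0) -> (0,-1) [heading=90, draw]
RT 135: heading 90 -> 315
PU: pen up
Final: pos=(0,-1), heading=315, 1 segment(s) drawn

Segment lengths:
  seg 1: (0,0) -> (0,-1), length = 1
Total = 1

Answer: 1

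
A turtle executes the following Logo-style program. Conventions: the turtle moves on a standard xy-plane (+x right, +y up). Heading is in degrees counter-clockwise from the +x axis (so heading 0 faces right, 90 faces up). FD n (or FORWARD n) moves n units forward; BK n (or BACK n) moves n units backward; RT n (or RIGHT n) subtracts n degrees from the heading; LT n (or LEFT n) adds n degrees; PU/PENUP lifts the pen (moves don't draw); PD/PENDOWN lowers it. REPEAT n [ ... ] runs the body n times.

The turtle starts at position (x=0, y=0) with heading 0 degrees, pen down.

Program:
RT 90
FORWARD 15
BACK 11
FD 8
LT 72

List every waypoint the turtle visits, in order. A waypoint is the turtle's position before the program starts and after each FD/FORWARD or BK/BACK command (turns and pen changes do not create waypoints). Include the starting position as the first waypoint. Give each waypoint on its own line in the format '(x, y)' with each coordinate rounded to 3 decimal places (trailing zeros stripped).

Answer: (0, 0)
(0, -15)
(0, -4)
(0, -12)

Derivation:
Executing turtle program step by step:
Start: pos=(0,0), heading=0, pen down
RT 90: heading 0 -> 270
FD 15: (0,0) -> (0,-15) [heading=270, draw]
BK 11: (0,-15) -> (0,-4) [heading=270, draw]
FD 8: (0,-4) -> (0,-12) [heading=270, draw]
LT 72: heading 270 -> 342
Final: pos=(0,-12), heading=342, 3 segment(s) drawn
Waypoints (4 total):
(0, 0)
(0, -15)
(0, -4)
(0, -12)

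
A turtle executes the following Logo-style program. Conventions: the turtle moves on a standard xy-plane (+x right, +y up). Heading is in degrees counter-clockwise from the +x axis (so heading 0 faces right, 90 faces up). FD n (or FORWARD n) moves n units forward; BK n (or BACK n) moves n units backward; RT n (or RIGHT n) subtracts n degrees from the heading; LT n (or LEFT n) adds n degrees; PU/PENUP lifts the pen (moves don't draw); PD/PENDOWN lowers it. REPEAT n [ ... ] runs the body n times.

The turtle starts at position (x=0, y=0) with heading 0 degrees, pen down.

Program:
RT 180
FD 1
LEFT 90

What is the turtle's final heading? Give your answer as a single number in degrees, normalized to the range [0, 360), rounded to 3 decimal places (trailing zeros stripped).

Answer: 270

Derivation:
Executing turtle program step by step:
Start: pos=(0,0), heading=0, pen down
RT 180: heading 0 -> 180
FD 1: (0,0) -> (-1,0) [heading=180, draw]
LT 90: heading 180 -> 270
Final: pos=(-1,0), heading=270, 1 segment(s) drawn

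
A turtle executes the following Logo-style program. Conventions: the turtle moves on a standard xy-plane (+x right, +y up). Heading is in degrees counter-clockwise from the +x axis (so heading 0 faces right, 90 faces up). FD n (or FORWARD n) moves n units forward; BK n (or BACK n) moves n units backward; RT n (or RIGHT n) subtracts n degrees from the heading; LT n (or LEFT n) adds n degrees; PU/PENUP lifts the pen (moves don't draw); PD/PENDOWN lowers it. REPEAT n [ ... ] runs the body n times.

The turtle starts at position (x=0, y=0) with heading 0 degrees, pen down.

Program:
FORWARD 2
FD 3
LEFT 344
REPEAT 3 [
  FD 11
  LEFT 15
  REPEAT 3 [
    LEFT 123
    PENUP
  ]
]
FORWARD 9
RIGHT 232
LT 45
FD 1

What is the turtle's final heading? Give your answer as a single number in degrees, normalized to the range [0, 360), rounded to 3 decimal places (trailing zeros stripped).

Executing turtle program step by step:
Start: pos=(0,0), heading=0, pen down
FD 2: (0,0) -> (2,0) [heading=0, draw]
FD 3: (2,0) -> (5,0) [heading=0, draw]
LT 344: heading 0 -> 344
REPEAT 3 [
  -- iteration 1/3 --
  FD 11: (5,0) -> (15.574,-3.032) [heading=344, draw]
  LT 15: heading 344 -> 359
  REPEAT 3 [
    -- iteration 1/3 --
    LT 123: heading 359 -> 122
    PU: pen up
    -- iteration 2/3 --
    LT 123: heading 122 -> 245
    PU: pen up
    -- iteration 3/3 --
    LT 123: heading 245 -> 8
    PU: pen up
  ]
  -- iteration 2/3 --
  FD 11: (15.574,-3.032) -> (26.467,-1.501) [heading=8, move]
  LT 15: heading 8 -> 23
  REPEAT 3 [
    -- iteration 1/3 --
    LT 123: heading 23 -> 146
    PU: pen up
    -- iteration 2/3 --
    LT 123: heading 146 -> 269
    PU: pen up
    -- iteration 3/3 --
    LT 123: heading 269 -> 32
    PU: pen up
  ]
  -- iteration 3/3 --
  FD 11: (26.467,-1.501) -> (35.795,4.328) [heading=32, move]
  LT 15: heading 32 -> 47
  REPEAT 3 [
    -- iteration 1/3 --
    LT 123: heading 47 -> 170
    PU: pen up
    -- iteration 2/3 --
    LT 123: heading 170 -> 293
    PU: pen up
    -- iteration 3/3 --
    LT 123: heading 293 -> 56
    PU: pen up
  ]
]
FD 9: (35.795,4.328) -> (40.828,11.789) [heading=56, move]
RT 232: heading 56 -> 184
LT 45: heading 184 -> 229
FD 1: (40.828,11.789) -> (40.172,11.035) [heading=229, move]
Final: pos=(40.172,11.035), heading=229, 3 segment(s) drawn

Answer: 229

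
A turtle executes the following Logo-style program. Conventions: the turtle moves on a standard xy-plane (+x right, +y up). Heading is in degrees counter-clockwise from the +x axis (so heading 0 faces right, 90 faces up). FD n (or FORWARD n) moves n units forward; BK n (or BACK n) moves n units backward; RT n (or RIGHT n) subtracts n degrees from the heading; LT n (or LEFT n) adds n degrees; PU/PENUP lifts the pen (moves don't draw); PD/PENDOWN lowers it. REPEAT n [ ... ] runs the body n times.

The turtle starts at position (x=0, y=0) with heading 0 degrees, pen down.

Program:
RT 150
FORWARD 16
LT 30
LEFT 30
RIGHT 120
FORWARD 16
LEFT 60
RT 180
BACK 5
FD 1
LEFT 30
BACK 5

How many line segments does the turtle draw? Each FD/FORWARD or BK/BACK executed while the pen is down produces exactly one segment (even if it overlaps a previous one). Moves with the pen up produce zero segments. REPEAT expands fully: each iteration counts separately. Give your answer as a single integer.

Executing turtle program step by step:
Start: pos=(0,0), heading=0, pen down
RT 150: heading 0 -> 210
FD 16: (0,0) -> (-13.856,-8) [heading=210, draw]
LT 30: heading 210 -> 240
LT 30: heading 240 -> 270
RT 120: heading 270 -> 150
FD 16: (-13.856,-8) -> (-27.713,0) [heading=150, draw]
LT 60: heading 150 -> 210
RT 180: heading 210 -> 30
BK 5: (-27.713,0) -> (-32.043,-2.5) [heading=30, draw]
FD 1: (-32.043,-2.5) -> (-31.177,-2) [heading=30, draw]
LT 30: heading 30 -> 60
BK 5: (-31.177,-2) -> (-33.677,-6.33) [heading=60, draw]
Final: pos=(-33.677,-6.33), heading=60, 5 segment(s) drawn
Segments drawn: 5

Answer: 5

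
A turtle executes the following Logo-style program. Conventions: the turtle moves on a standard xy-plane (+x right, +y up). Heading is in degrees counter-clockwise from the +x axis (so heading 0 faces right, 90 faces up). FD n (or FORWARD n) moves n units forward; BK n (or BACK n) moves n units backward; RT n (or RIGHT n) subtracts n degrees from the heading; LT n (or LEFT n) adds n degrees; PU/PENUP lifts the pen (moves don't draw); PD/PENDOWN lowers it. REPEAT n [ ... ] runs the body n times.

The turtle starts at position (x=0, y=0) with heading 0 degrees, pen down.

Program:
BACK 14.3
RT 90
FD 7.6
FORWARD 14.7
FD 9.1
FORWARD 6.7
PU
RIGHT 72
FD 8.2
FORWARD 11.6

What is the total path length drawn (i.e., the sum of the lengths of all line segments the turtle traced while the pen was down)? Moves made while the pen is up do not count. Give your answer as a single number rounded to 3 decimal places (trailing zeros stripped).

Answer: 52.4

Derivation:
Executing turtle program step by step:
Start: pos=(0,0), heading=0, pen down
BK 14.3: (0,0) -> (-14.3,0) [heading=0, draw]
RT 90: heading 0 -> 270
FD 7.6: (-14.3,0) -> (-14.3,-7.6) [heading=270, draw]
FD 14.7: (-14.3,-7.6) -> (-14.3,-22.3) [heading=270, draw]
FD 9.1: (-14.3,-22.3) -> (-14.3,-31.4) [heading=270, draw]
FD 6.7: (-14.3,-31.4) -> (-14.3,-38.1) [heading=270, draw]
PU: pen up
RT 72: heading 270 -> 198
FD 8.2: (-14.3,-38.1) -> (-22.099,-40.634) [heading=198, move]
FD 11.6: (-22.099,-40.634) -> (-33.131,-44.219) [heading=198, move]
Final: pos=(-33.131,-44.219), heading=198, 5 segment(s) drawn

Segment lengths:
  seg 1: (0,0) -> (-14.3,0), length = 14.3
  seg 2: (-14.3,0) -> (-14.3,-7.6), length = 7.6
  seg 3: (-14.3,-7.6) -> (-14.3,-22.3), length = 14.7
  seg 4: (-14.3,-22.3) -> (-14.3,-31.4), length = 9.1
  seg 5: (-14.3,-31.4) -> (-14.3,-38.1), length = 6.7
Total = 52.4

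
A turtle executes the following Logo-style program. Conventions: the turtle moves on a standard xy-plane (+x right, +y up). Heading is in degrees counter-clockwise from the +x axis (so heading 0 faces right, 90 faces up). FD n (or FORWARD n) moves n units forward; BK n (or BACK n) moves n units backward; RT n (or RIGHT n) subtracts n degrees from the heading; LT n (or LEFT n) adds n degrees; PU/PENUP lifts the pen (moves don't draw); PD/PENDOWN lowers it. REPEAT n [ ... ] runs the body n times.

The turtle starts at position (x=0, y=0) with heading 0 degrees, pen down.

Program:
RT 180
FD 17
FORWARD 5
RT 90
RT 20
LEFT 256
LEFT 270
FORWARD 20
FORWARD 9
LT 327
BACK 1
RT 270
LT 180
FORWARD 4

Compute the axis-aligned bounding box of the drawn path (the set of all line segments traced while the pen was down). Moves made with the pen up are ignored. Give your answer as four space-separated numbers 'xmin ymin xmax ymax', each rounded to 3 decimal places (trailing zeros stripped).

Executing turtle program step by step:
Start: pos=(0,0), heading=0, pen down
RT 180: heading 0 -> 180
FD 17: (0,0) -> (-17,0) [heading=180, draw]
FD 5: (-17,0) -> (-22,0) [heading=180, draw]
RT 90: heading 180 -> 90
RT 20: heading 90 -> 70
LT 256: heading 70 -> 326
LT 270: heading 326 -> 236
FD 20: (-22,0) -> (-33.184,-16.581) [heading=236, draw]
FD 9: (-33.184,-16.581) -> (-38.217,-24.042) [heading=236, draw]
LT 327: heading 236 -> 203
BK 1: (-38.217,-24.042) -> (-37.296,-23.651) [heading=203, draw]
RT 270: heading 203 -> 293
LT 180: heading 293 -> 113
FD 4: (-37.296,-23.651) -> (-38.859,-19.969) [heading=113, draw]
Final: pos=(-38.859,-19.969), heading=113, 6 segment(s) drawn

Segment endpoints: x in {-38.859, -38.217, -37.296, -33.184, -22, -17, 0}, y in {-24.042, -23.651, -19.969, -16.581, 0, 0, 0}
xmin=-38.859, ymin=-24.042, xmax=0, ymax=0

Answer: -38.859 -24.042 0 0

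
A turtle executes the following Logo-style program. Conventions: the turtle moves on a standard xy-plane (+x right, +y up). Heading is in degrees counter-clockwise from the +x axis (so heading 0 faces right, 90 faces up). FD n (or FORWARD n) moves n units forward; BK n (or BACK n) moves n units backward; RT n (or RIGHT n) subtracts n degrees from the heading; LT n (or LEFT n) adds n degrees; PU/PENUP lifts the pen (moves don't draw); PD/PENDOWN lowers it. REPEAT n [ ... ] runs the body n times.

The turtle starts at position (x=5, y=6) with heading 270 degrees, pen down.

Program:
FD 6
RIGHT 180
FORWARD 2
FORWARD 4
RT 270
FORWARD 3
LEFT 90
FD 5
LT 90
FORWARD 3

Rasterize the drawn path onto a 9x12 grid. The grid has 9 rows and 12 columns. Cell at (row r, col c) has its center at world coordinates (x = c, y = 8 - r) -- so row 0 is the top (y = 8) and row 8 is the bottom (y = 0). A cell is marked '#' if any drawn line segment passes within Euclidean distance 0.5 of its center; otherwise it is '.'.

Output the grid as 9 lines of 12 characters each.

Answer: ............
............
..####......
..#..#......
..#..#......
..#..#......
..#..#......
..####......
.....#......

Derivation:
Segment 0: (5,6) -> (5,0)
Segment 1: (5,0) -> (5,2)
Segment 2: (5,2) -> (5,6)
Segment 3: (5,6) -> (2,6)
Segment 4: (2,6) -> (2,1)
Segment 5: (2,1) -> (5,1)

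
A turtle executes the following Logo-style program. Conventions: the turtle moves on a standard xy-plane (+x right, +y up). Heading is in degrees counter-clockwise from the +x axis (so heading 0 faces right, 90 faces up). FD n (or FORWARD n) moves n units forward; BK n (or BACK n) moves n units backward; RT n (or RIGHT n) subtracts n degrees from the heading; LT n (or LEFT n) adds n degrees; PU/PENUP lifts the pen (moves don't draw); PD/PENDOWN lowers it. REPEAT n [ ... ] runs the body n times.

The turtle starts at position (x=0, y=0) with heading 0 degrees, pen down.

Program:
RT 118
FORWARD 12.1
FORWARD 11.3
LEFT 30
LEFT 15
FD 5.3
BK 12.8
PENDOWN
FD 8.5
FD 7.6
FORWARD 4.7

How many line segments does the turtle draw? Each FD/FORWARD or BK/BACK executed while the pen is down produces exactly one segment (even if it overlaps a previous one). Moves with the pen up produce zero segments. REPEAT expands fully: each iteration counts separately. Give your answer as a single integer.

Answer: 7

Derivation:
Executing turtle program step by step:
Start: pos=(0,0), heading=0, pen down
RT 118: heading 0 -> 242
FD 12.1: (0,0) -> (-5.681,-10.684) [heading=242, draw]
FD 11.3: (-5.681,-10.684) -> (-10.986,-20.661) [heading=242, draw]
LT 30: heading 242 -> 272
LT 15: heading 272 -> 287
FD 5.3: (-10.986,-20.661) -> (-9.436,-25.729) [heading=287, draw]
BK 12.8: (-9.436,-25.729) -> (-13.178,-13.489) [heading=287, draw]
PD: pen down
FD 8.5: (-13.178,-13.489) -> (-10.693,-21.617) [heading=287, draw]
FD 7.6: (-10.693,-21.617) -> (-8.471,-28.885) [heading=287, draw]
FD 4.7: (-8.471,-28.885) -> (-7.097,-33.38) [heading=287, draw]
Final: pos=(-7.097,-33.38), heading=287, 7 segment(s) drawn
Segments drawn: 7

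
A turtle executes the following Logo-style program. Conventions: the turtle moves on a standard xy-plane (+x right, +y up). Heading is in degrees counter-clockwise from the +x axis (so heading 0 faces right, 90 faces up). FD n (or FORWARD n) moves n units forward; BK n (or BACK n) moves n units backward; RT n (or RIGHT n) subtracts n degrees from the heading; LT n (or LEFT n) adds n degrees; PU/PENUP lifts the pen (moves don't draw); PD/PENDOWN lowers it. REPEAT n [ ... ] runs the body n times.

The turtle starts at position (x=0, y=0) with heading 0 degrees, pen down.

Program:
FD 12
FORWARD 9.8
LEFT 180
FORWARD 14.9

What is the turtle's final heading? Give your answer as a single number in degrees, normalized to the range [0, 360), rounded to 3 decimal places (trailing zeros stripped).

Answer: 180

Derivation:
Executing turtle program step by step:
Start: pos=(0,0), heading=0, pen down
FD 12: (0,0) -> (12,0) [heading=0, draw]
FD 9.8: (12,0) -> (21.8,0) [heading=0, draw]
LT 180: heading 0 -> 180
FD 14.9: (21.8,0) -> (6.9,0) [heading=180, draw]
Final: pos=(6.9,0), heading=180, 3 segment(s) drawn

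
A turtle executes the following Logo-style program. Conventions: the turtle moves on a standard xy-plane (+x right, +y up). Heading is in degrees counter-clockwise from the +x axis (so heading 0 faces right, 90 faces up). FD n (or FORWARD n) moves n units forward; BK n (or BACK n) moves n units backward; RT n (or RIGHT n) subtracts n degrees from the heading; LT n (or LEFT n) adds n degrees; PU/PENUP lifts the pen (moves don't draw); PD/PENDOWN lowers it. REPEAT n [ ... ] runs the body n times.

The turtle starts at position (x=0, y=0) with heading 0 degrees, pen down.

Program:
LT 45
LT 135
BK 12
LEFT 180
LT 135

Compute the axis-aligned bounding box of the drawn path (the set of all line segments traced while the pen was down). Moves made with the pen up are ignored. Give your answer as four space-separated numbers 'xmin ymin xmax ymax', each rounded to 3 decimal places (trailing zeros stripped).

Answer: 0 0 12 0

Derivation:
Executing turtle program step by step:
Start: pos=(0,0), heading=0, pen down
LT 45: heading 0 -> 45
LT 135: heading 45 -> 180
BK 12: (0,0) -> (12,0) [heading=180, draw]
LT 180: heading 180 -> 0
LT 135: heading 0 -> 135
Final: pos=(12,0), heading=135, 1 segment(s) drawn

Segment endpoints: x in {0, 12}, y in {0, 0}
xmin=0, ymin=0, xmax=12, ymax=0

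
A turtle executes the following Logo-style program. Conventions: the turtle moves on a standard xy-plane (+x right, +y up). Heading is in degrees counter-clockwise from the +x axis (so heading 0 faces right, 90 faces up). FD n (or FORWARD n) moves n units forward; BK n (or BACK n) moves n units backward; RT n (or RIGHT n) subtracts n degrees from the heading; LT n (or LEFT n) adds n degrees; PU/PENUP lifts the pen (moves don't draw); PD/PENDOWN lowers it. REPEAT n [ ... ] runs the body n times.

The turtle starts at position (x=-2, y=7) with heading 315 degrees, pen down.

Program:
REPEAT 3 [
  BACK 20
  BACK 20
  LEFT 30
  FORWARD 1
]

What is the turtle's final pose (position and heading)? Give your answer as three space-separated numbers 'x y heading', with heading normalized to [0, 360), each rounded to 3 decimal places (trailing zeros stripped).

Executing turtle program step by step:
Start: pos=(-2,7), heading=315, pen down
REPEAT 3 [
  -- iteration 1/3 --
  BK 20: (-2,7) -> (-16.142,21.142) [heading=315, draw]
  BK 20: (-16.142,21.142) -> (-30.284,35.284) [heading=315, draw]
  LT 30: heading 315 -> 345
  FD 1: (-30.284,35.284) -> (-29.318,35.025) [heading=345, draw]
  -- iteration 2/3 --
  BK 20: (-29.318,35.025) -> (-48.637,40.202) [heading=345, draw]
  BK 20: (-48.637,40.202) -> (-67.955,45.378) [heading=345, draw]
  LT 30: heading 345 -> 15
  FD 1: (-67.955,45.378) -> (-66.989,45.637) [heading=15, draw]
  -- iteration 3/3 --
  BK 20: (-66.989,45.637) -> (-86.308,40.461) [heading=15, draw]
  BK 20: (-86.308,40.461) -> (-105.626,35.284) [heading=15, draw]
  LT 30: heading 15 -> 45
  FD 1: (-105.626,35.284) -> (-104.919,35.991) [heading=45, draw]
]
Final: pos=(-104.919,35.991), heading=45, 9 segment(s) drawn

Answer: -104.919 35.991 45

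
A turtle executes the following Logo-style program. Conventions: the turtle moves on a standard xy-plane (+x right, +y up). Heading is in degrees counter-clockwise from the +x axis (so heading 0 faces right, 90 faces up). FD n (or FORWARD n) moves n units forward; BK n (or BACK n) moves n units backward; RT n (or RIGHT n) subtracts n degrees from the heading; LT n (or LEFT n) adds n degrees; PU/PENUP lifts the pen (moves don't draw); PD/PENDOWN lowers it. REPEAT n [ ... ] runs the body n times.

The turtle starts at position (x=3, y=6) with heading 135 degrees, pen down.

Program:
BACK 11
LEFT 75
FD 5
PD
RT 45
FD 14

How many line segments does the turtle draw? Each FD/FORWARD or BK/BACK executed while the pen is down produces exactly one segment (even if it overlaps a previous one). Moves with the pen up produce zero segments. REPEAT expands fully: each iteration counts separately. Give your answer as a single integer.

Executing turtle program step by step:
Start: pos=(3,6), heading=135, pen down
BK 11: (3,6) -> (10.778,-1.778) [heading=135, draw]
LT 75: heading 135 -> 210
FD 5: (10.778,-1.778) -> (6.448,-4.278) [heading=210, draw]
PD: pen down
RT 45: heading 210 -> 165
FD 14: (6.448,-4.278) -> (-7.075,-0.655) [heading=165, draw]
Final: pos=(-7.075,-0.655), heading=165, 3 segment(s) drawn
Segments drawn: 3

Answer: 3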